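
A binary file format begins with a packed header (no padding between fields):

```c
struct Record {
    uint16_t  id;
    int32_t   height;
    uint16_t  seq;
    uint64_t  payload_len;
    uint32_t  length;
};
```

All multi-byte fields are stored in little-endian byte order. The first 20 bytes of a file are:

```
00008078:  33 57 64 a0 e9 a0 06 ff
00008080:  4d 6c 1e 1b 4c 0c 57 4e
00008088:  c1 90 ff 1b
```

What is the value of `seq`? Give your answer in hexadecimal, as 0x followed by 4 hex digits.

0xFF06

`seq` follows `id` (2 B), `height` (4 B), so it starts at offset 2 + 4 = 6 and occupies 2 bytes.
Bytes at offsets 6..7: 06 FF.
Little-endian: lowest address holds the least-significant byte.
Reassemble most-significant byte first: FF 06 → 0xFF06.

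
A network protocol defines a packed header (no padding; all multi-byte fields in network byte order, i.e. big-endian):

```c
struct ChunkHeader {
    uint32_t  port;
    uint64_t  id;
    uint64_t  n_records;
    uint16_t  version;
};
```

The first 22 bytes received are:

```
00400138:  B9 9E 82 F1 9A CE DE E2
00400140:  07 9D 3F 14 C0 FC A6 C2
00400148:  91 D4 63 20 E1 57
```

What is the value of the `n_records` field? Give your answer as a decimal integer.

`n_records` follows `port` (4 B), `id` (8 B), so it starts at offset 4 + 8 = 12 and occupies 8 bytes.
Bytes at offsets 12..19: C0 FC A6 C2 91 D4 63 20.
Big-endian: lowest address holds the most-significant byte.
The bytes are already most-significant first: 0xC0FCA6C291D46320.
0xC0FCA6C291D46320 = 13906173104013730592.

13906173104013730592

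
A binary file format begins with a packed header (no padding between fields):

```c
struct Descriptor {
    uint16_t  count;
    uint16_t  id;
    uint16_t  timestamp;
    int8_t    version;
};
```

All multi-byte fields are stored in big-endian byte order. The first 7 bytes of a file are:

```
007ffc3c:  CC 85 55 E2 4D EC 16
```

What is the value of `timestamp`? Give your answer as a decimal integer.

19948

`timestamp` follows `count` (2 B), `id` (2 B), so it starts at offset 2 + 2 = 4 and occupies 2 bytes.
Bytes at offsets 4..5: 4D EC.
Big-endian stores the most-significant byte at the lowest address.
The bytes are already most-significant first: 0x4DEC.
0x4DEC = 19948.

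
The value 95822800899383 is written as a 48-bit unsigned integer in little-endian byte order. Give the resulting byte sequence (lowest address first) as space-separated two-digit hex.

95822800899383 in hexadecimal, padded to 48 bits, is 0x57267C024D37.
Split into bytes (most-significant first): 57 26 7C 02 4D 37.
Little-endian stores the least-significant byte at the lowest address.
So at ascending addresses the bytes are 37 4D 02 7C 26 57.

37 4D 02 7C 26 57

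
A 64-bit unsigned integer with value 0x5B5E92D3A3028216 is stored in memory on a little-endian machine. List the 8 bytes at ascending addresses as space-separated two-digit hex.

16 82 02 A3 D3 92 5E 5B

Split into bytes (most-significant first): 5B 5E 92 D3 A3 02 82 16.
Little-endian stores the least-significant byte at the lowest address.
So at ascending addresses the bytes are 16 82 02 A3 D3 92 5E 5B.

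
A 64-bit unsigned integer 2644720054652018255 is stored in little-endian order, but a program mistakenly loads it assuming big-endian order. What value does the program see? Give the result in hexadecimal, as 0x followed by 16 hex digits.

2644720054652018255 in 64-bit hexadecimal is 0x24B3EEE09BE29E4F.
Stored little-endian, the bytes at ascending addresses are 4F 9E E2 9B E0 EE B3 24.
Read back as big-endian, the last byte is least significant, giving 0x4F9EE29BE0EEB324.

0x4F9EE29BE0EEB324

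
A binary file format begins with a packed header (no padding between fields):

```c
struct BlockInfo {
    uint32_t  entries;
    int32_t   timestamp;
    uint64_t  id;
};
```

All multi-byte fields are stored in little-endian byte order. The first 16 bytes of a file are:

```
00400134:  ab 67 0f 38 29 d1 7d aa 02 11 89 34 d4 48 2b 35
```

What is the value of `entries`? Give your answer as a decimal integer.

940533675

`entries` is the first field, at byte offset 0, occupying 4 bytes.
Bytes at offsets 0..3: AB 67 0F 38.
Little-endian: lowest address holds the least-significant byte.
Reassemble most-significant byte first: 38 0F 67 AB → 0x380F67AB.
0x380F67AB = 940533675.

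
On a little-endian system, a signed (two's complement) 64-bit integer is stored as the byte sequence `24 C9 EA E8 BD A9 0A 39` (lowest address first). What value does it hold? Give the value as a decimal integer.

4110284243050613028

Little-endian: lowest address holds the least-significant byte.
Reassemble most-significant byte first: 39 0A A9 BD E8 EA C9 24 → 0x390AA9BDE8EAC924.
0x390AA9BDE8EAC924 = 4110284243050613028.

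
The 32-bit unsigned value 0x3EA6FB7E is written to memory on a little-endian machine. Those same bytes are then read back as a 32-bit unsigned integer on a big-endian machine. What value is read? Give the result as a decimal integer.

2130421310

Stored little-endian, the bytes at ascending addresses are 7E FB A6 3E.
Read back as big-endian, the last byte is least significant, giving 0x7EFBA63E.
0x7EFBA63E = 2130421310.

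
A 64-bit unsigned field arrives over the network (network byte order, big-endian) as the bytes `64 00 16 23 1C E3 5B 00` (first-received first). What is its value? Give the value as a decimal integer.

7205783743857122048

Big-endian: lowest address holds the most-significant byte.
The bytes are already most-significant first: 0x640016231CE35B00.
0x640016231CE35B00 = 7205783743857122048.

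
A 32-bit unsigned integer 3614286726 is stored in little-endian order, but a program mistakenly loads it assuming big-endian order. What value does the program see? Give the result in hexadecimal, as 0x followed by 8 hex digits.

0x86A36DD7

3614286726 in 32-bit hexadecimal is 0xD76DA386.
Stored little-endian, the bytes at ascending addresses are 86 A3 6D D7.
Read back as big-endian, the last byte is least significant, giving 0x86A36DD7.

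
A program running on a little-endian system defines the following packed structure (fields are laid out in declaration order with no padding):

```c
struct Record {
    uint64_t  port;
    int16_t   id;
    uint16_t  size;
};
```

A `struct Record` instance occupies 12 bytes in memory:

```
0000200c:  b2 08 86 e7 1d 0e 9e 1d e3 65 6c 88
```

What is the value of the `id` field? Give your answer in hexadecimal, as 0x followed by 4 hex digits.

`id` follows `port` (8 bytes), so it starts at byte offset 8 and occupies 2 bytes.
Bytes at offsets 8..9: E3 65.
Little-endian stores the least-significant byte at the lowest address.
Reassemble most-significant byte first: 65 E3 → 0x65E3.

0x65E3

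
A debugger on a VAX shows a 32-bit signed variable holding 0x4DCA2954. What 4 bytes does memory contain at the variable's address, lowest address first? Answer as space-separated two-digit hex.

Split into bytes (most-significant first): 4D CA 29 54.
In little-endian order the low byte comes first in memory.
So at ascending addresses the bytes are 54 29 CA 4D.

54 29 CA 4D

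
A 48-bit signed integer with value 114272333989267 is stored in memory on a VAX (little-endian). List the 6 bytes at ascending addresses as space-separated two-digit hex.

93 05 E0 19 EE 67

114272333989267 in hexadecimal, padded to 48 bits, is 0x67EE19E00593.
Split into bytes (most-significant first): 67 EE 19 E0 05 93.
Little-endian stores the least-significant byte at the lowest address.
So at ascending addresses the bytes are 93 05 E0 19 EE 67.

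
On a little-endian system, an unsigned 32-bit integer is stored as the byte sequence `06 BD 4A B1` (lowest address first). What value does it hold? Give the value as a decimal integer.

2974465286

Little-endian stores the least-significant byte at the lowest address.
Reassemble most-significant byte first: B1 4A BD 06 → 0xB14ABD06.
0xB14ABD06 = 2974465286.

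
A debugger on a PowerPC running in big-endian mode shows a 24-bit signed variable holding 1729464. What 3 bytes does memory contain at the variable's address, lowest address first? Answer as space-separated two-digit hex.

1729464 in hexadecimal, padded to 24 bits, is 0x1A63B8.
Split into bytes (most-significant first): 1A 63 B8.
In big-endian order the high byte comes first in memory.
So the memory order matches the most-significant-first order: 1A 63 B8.

1A 63 B8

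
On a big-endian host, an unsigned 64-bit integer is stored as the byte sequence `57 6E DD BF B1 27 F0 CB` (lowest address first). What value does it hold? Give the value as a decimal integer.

Big-endian: lowest address holds the most-significant byte.
The bytes are already most-significant first: 0x576EDDBFB127F0CB.
0x576EDDBFB127F0CB = 6300216744118579403.

6300216744118579403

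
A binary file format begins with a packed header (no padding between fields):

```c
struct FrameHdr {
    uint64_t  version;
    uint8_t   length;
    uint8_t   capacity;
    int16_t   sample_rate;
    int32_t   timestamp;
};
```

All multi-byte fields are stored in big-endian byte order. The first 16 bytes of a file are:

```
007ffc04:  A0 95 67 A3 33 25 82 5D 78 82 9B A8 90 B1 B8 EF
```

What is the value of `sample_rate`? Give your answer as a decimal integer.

`sample_rate` follows `version` (8 B), `length` (1 B), `capacity` (1 B), so it starts at offset 8 + 1 + 1 = 10 and occupies 2 bytes.
Bytes at offsets 10..11: 9B A8.
Big-endian: lowest address holds the most-significant byte.
The bytes are already most-significant first: 0x9BA8.
Top bit is set, so as a signed 16-bit value this is 0x9BA8 − 2^16 = -25688.

-25688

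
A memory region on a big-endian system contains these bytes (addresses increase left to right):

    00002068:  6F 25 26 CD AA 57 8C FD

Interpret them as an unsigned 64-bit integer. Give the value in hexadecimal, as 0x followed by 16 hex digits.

0x6F2526CDAA578CFD

In big-endian order the high byte comes first in memory.
The bytes are already most-significant first: 0x6F2526CDAA578CFD.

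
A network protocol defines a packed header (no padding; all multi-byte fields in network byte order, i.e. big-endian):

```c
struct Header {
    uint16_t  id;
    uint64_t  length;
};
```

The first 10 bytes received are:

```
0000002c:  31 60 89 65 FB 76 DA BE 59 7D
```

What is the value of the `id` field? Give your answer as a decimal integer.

12640

`id` is the first field, at byte offset 0, occupying 2 bytes.
Bytes at offsets 0..1: 31 60.
Big-endian: lowest address holds the most-significant byte.
The bytes are already most-significant first: 0x3160.
0x3160 = 12640.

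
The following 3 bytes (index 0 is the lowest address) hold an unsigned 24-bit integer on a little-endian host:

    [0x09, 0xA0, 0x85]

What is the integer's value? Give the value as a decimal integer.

8757257

Little-endian stores the least-significant byte at the lowest address.
Reassemble most-significant byte first: 85 A0 09 → 0x85A009.
0x85A009 = 8757257.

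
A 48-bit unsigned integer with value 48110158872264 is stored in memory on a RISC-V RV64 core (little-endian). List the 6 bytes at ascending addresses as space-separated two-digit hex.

C8 FE ED 84 C1 2B

48110158872264 in hexadecimal, padded to 48 bits, is 0x2BC184EDFEC8.
Split into bytes (most-significant first): 2B C1 84 ED FE C8.
Little-endian: lowest address holds the least-significant byte.
So at ascending addresses the bytes are C8 FE ED 84 C1 2B.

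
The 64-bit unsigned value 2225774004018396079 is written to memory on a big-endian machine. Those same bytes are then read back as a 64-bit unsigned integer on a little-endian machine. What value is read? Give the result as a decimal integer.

2225774004018396079 in 64-bit hexadecimal is 0x1EE389A9FBD0BBAF.
Stored big-endian, the bytes at ascending addresses are 1E E3 89 A9 FB D0 BB AF.
Read back as little-endian, the first byte is least significant, giving 0xAFBBD0FBA989E31E.
0xAFBBD0FBA989E31E = 12662944556582036254.

12662944556582036254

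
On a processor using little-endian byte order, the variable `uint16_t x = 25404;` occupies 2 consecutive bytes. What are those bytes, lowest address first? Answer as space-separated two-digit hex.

25404 in hexadecimal, padded to 16 bits, is 0x633C.
Split into bytes (most-significant first): 63 3C.
Little-endian stores the least-significant byte at the lowest address.
So at ascending addresses the bytes are 3C 63.

3C 63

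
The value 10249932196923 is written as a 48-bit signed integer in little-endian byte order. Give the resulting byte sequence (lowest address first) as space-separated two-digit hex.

3B 4C 91 7F 52 09

10249932196923 in hexadecimal, padded to 48 bits, is 0x09527F914C3B.
Split into bytes (most-significant first): 09 52 7F 91 4C 3B.
Little-endian: lowest address holds the least-significant byte.
So at ascending addresses the bytes are 3B 4C 91 7F 52 09.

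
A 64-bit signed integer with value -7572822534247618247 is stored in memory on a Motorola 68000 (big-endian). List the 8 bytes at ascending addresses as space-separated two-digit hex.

96 E7 EE 07 13 18 E9 39

Two's complement of -7572822534247618247 in 64 bits: 7572822534247618247 = 0x691811F8ECE716C7; invert → 0x96E7EE071318E938; add 1 → 0x96E7EE071318E939.
Split into bytes (most-significant first): 96 E7 EE 07 13 18 E9 39.
Big-endian stores the most-significant byte at the lowest address.
So the memory order matches the most-significant-first order: 96 E7 EE 07 13 18 E9 39.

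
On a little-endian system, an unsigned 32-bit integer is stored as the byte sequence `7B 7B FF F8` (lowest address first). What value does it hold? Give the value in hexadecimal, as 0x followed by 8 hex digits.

0xF8FF7B7B

Little-endian: lowest address holds the least-significant byte.
Reassemble most-significant byte first: F8 FF 7B 7B → 0xF8FF7B7B.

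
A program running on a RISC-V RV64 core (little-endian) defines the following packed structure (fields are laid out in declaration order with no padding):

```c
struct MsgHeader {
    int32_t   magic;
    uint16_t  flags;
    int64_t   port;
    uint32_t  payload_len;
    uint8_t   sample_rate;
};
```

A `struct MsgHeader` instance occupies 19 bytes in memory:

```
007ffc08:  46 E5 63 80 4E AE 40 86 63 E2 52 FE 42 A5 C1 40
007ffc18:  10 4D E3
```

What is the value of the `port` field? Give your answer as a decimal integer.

`port` follows `magic` (4 B), `flags` (2 B), so it starts at offset 4 + 2 = 6 and occupies 8 bytes.
Bytes at offsets 6..13: 40 86 63 E2 52 FE 42 A5.
Little-endian: lowest address holds the least-significant byte.
Reassemble most-significant byte first: A5 42 FE 52 E2 63 86 40 → 0xA542FE52E2638640.
Top bit is set, so as a signed 64-bit value this is 0xA542FE52E2638640 − 2^64 = -6538384077049592256.

-6538384077049592256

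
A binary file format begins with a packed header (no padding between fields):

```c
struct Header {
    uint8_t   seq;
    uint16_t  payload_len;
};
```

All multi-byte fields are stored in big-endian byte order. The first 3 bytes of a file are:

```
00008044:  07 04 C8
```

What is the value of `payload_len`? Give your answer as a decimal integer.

1224

`payload_len` follows `seq` (1 byte), so it starts at byte offset 1 and occupies 2 bytes.
Bytes at offsets 1..2: 04 C8.
Big-endian: lowest address holds the most-significant byte.
The bytes are already most-significant first: 0x04C8.
0x04C8 = 1224.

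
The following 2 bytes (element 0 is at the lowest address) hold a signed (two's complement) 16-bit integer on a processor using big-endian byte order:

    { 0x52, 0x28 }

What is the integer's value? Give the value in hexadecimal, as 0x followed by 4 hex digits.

0x5228

In big-endian order the high byte comes first in memory.
The bytes are already most-significant first: 0x5228.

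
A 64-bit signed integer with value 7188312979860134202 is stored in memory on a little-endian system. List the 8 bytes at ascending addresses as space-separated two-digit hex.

7188312979860134202 in hexadecimal, padded to 64 bits, is 0x63C20491E2E4993A.
Split into bytes (most-significant first): 63 C2 04 91 E2 E4 99 3A.
Little-endian stores the least-significant byte at the lowest address.
So at ascending addresses the bytes are 3A 99 E4 E2 91 04 C2 63.

3A 99 E4 E2 91 04 C2 63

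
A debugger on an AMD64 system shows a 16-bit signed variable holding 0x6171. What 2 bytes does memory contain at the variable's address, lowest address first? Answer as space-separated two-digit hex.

Split into bytes (most-significant first): 61 71.
Little-endian: lowest address holds the least-significant byte.
So at ascending addresses the bytes are 71 61.

71 61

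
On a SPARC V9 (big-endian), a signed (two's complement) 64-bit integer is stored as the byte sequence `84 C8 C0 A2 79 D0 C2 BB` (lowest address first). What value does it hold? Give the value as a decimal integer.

-8878634861299973445

Big-endian stores the most-significant byte at the lowest address.
The bytes are already most-significant first: 0x84C8C0A279D0C2BB.
Top bit is set, so as a signed 64-bit value this is 0x84C8C0A279D0C2BB − 2^64 = -8878634861299973445.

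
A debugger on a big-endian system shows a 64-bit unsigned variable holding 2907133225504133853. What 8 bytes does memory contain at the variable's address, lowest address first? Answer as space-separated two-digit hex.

28 58 36 44 14 E8 D2 DD

2907133225504133853 in hexadecimal, padded to 64 bits, is 0x2858364414E8D2DD.
Split into bytes (most-significant first): 28 58 36 44 14 E8 D2 DD.
Big-endian: lowest address holds the most-significant byte.
So the memory order matches the most-significant-first order: 28 58 36 44 14 E8 D2 DD.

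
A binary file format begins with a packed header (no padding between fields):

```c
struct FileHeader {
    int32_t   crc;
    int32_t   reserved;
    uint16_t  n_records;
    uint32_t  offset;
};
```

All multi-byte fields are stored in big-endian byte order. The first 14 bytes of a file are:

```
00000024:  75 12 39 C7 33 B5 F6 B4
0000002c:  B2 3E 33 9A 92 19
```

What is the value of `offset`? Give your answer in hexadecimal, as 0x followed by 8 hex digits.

`offset` follows `crc` (4 B), `reserved` (4 B), `n_records` (2 B), so it starts at offset 4 + 4 + 2 = 10 and occupies 4 bytes.
Bytes at offsets 10..13: 33 9A 92 19.
Big-endian: lowest address holds the most-significant byte.
The bytes are already most-significant first: 0x339A9219.

0x339A9219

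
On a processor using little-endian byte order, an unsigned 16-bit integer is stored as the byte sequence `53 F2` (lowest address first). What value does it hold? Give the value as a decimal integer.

62035

Little-endian stores the least-significant byte at the lowest address.
Reassemble most-significant byte first: F2 53 → 0xF253.
0xF253 = 62035.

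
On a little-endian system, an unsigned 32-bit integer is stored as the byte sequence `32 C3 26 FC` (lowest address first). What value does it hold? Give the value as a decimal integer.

Little-endian: lowest address holds the least-significant byte.
Reassemble most-significant byte first: FC 26 C3 32 → 0xFC26C332.
0xFC26C332 = 4230398770.

4230398770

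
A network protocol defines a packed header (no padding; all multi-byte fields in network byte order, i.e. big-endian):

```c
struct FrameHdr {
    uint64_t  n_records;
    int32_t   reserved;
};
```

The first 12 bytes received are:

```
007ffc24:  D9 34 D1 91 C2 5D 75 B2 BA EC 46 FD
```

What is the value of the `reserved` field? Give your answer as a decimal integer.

-1158920451

`reserved` follows `n_records` (8 bytes), so it starts at byte offset 8 and occupies 4 bytes.
Bytes at offsets 8..11: BA EC 46 FD.
Big-endian: lowest address holds the most-significant byte.
The bytes are already most-significant first: 0xBAEC46FD.
Top bit is set, so as a signed 32-bit value this is 0xBAEC46FD − 2^32 = -1158920451.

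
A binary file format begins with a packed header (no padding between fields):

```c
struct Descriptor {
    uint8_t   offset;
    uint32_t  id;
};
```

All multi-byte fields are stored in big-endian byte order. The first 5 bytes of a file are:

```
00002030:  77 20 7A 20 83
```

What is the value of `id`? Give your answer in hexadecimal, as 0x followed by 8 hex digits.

`id` follows `offset` (1 byte), so it starts at byte offset 1 and occupies 4 bytes.
Bytes at offsets 1..4: 20 7A 20 83.
In big-endian order the high byte comes first in memory.
The bytes are already most-significant first: 0x207A2083.

0x207A2083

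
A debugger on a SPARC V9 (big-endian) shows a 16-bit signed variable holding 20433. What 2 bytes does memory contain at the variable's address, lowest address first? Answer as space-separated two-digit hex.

4F D1

20433 in hexadecimal, padded to 16 bits, is 0x4FD1.
Split into bytes (most-significant first): 4F D1.
Big-endian stores the most-significant byte at the lowest address.
So the memory order matches the most-significant-first order: 4F D1.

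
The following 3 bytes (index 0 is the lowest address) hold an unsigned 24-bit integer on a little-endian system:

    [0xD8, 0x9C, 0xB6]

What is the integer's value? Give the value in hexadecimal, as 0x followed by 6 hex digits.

0xB69CD8

Little-endian: lowest address holds the least-significant byte.
Reassemble most-significant byte first: B6 9C D8 → 0xB69CD8.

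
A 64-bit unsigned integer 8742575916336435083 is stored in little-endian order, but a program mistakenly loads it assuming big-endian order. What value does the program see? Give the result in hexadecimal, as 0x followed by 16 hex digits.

8742575916336435083 in 64-bit hexadecimal is 0x7953DE79CB1E4F8B.
Stored little-endian, the bytes at ascending addresses are 8B 4F 1E CB 79 DE 53 79.
Read back as big-endian, the last byte is least significant, giving 0x8B4F1ECB79DE5379.

0x8B4F1ECB79DE5379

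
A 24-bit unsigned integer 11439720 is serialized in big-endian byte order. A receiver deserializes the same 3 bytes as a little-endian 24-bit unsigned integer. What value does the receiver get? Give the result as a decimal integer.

11439720 in 24-bit hexadecimal is 0xAE8E68.
Stored big-endian, the bytes at ascending addresses are AE 8E 68.
Read back as little-endian, the first byte is least significant, giving 0x688EAE.
0x688EAE = 6852270.

6852270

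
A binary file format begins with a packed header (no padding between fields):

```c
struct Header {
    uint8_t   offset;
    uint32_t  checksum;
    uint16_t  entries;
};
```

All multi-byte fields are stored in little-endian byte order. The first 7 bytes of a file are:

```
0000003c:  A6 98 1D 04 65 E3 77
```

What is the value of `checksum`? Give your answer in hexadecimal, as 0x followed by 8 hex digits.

0x65041D98

`checksum` follows `offset` (1 byte), so it starts at byte offset 1 and occupies 4 bytes.
Bytes at offsets 1..4: 98 1D 04 65.
In little-endian order the low byte comes first in memory.
Reassemble most-significant byte first: 65 04 1D 98 → 0x65041D98.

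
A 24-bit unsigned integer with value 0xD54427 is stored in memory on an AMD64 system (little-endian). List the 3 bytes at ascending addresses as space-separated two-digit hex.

27 44 D5

Split into bytes (most-significant first): D5 44 27.
In little-endian order the low byte comes first in memory.
So at ascending addresses the bytes are 27 44 D5.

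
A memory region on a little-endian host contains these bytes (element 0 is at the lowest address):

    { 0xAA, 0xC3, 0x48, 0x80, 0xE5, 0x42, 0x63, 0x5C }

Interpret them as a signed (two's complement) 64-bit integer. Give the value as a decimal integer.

6657238227650921386

Little-endian stores the least-significant byte at the lowest address.
Reassemble most-significant byte first: 5C 63 42 E5 80 48 C3 AA → 0x5C6342E58048C3AA.
0x5C6342E58048C3AA = 6657238227650921386.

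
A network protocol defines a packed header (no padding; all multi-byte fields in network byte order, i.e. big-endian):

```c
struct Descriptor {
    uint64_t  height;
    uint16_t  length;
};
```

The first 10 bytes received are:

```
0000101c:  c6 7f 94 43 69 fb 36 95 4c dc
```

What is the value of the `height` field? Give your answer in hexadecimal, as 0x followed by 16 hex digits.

0xC67F944369FB3695

`height` is the first field, at byte offset 0, occupying 8 bytes.
Bytes at offsets 0..7: C6 7F 94 43 69 FB 36 95.
Big-endian stores the most-significant byte at the lowest address.
The bytes are already most-significant first: 0xC67F944369FB3695.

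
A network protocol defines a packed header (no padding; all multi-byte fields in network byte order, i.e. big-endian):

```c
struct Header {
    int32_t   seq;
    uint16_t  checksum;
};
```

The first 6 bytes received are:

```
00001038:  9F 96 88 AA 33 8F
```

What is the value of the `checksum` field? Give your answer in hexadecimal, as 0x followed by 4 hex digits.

`checksum` follows `seq` (4 bytes), so it starts at byte offset 4 and occupies 2 bytes.
Bytes at offsets 4..5: 33 8F.
Big-endian stores the most-significant byte at the lowest address.
The bytes are already most-significant first: 0x338F.

0x338F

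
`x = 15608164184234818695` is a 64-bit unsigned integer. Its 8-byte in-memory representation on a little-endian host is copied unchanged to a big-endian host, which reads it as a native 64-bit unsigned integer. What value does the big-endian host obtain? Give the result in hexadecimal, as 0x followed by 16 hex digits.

0x877C4A45A1569BD8

15608164184234818695 in 64-bit hexadecimal is 0xD89B56A1454A7C87.
Stored little-endian, the bytes at ascending addresses are 87 7C 4A 45 A1 56 9B D8.
Read back as big-endian, the last byte is least significant, giving 0x877C4A45A1569BD8.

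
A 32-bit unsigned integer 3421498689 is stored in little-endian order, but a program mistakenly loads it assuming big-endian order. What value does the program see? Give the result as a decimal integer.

1106112459

3421498689 in 32-bit hexadecimal is 0xCBEFED41.
Stored little-endian, the bytes at ascending addresses are 41 ED EF CB.
Read back as big-endian, the last byte is least significant, giving 0x41EDEFCB.
0x41EDEFCB = 1106112459.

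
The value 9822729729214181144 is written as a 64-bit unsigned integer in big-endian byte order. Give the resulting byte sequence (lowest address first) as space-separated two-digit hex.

9822729729214181144 in hexadecimal, padded to 64 bits, is 0x885158A54A7AEF18.
Split into bytes (most-significant first): 88 51 58 A5 4A 7A EF 18.
Big-endian: lowest address holds the most-significant byte.
So the memory order matches the most-significant-first order: 88 51 58 A5 4A 7A EF 18.

88 51 58 A5 4A 7A EF 18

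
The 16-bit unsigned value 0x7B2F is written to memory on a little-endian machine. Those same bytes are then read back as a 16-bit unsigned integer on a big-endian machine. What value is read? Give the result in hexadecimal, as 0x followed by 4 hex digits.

Stored little-endian, the bytes at ascending addresses are 2F 7B.
Read back as big-endian, the last byte is least significant, giving 0x2F7B.

0x2F7B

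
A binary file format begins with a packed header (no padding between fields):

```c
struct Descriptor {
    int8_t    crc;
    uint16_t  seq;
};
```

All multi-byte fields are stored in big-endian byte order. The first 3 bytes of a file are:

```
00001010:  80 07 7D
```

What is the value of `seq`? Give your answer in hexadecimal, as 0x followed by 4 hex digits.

0x077D

`seq` follows `crc` (1 byte), so it starts at byte offset 1 and occupies 2 bytes.
Bytes at offsets 1..2: 07 7D.
Big-endian: lowest address holds the most-significant byte.
The bytes are already most-significant first: 0x077D.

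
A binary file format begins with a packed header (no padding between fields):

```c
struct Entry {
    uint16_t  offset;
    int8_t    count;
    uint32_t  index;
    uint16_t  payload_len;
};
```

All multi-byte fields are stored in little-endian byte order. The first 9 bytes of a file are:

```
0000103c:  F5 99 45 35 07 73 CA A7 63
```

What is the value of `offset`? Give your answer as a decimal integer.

39413

`offset` is the first field, at byte offset 0, occupying 2 bytes.
Bytes at offsets 0..1: F5 99.
Little-endian stores the least-significant byte at the lowest address.
Reassemble most-significant byte first: 99 F5 → 0x99F5.
0x99F5 = 39413.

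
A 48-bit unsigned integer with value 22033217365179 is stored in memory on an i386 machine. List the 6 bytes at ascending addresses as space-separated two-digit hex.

BB 24 18 02 0A 14

22033217365179 in hexadecimal, padded to 48 bits, is 0x140A021824BB.
Split into bytes (most-significant first): 14 0A 02 18 24 BB.
In little-endian order the low byte comes first in memory.
So at ascending addresses the bytes are BB 24 18 02 0A 14.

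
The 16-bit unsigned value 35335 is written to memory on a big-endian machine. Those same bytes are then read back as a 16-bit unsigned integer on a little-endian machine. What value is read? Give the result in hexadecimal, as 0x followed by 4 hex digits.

0x078A

35335 in 16-bit hexadecimal is 0x8A07.
Stored big-endian, the bytes at ascending addresses are 8A 07.
Read back as little-endian, the first byte is least significant, giving 0x078A.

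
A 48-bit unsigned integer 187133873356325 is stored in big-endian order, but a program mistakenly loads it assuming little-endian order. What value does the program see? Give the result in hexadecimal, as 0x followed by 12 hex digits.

187133873356325 in 48-bit hexadecimal is 0xAA32800BFE25.
Stored big-endian, the bytes at ascending addresses are AA 32 80 0B FE 25.
Read back as little-endian, the first byte is least significant, giving 0x25FE0B8032AA.

0x25FE0B8032AA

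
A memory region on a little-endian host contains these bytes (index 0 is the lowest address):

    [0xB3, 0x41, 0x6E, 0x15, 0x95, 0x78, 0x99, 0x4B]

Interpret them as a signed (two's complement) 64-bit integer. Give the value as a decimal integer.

5447517805986333107

Little-endian: lowest address holds the least-significant byte.
Reassemble most-significant byte first: 4B 99 78 95 15 6E 41 B3 → 0x4B997895156E41B3.
0x4B997895156E41B3 = 5447517805986333107.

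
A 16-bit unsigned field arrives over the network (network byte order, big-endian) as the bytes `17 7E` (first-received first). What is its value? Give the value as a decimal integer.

Big-endian stores the most-significant byte at the lowest address.
The bytes are already most-significant first: 0x177E.
0x177E = 6014.

6014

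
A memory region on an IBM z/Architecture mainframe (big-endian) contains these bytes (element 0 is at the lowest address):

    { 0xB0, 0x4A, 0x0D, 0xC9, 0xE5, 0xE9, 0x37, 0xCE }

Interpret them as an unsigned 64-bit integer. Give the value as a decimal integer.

In big-endian order the high byte comes first in memory.
The bytes are already most-significant first: 0xB04A0DC9E5E937CE.
0xB04A0DC9E5E937CE = 12702980859748759502.

12702980859748759502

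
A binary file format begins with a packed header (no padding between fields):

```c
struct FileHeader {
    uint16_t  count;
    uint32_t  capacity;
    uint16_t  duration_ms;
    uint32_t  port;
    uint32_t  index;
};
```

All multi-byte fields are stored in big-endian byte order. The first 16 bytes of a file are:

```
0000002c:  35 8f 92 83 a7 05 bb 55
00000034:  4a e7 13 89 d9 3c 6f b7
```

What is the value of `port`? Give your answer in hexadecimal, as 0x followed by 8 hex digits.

0x4AE71389

`port` follows `count` (2 B), `capacity` (4 B), `duration_ms` (2 B), so it starts at offset 2 + 4 + 2 = 8 and occupies 4 bytes.
Bytes at offsets 8..11: 4A E7 13 89.
In big-endian order the high byte comes first in memory.
The bytes are already most-significant first: 0x4AE71389.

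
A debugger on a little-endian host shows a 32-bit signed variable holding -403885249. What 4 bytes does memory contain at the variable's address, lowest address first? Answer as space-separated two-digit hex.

3F 33 ED E7

Two's complement of -403885249 in 32 bits: 403885249 = 0x1812CCC1; invert → 0xE7ED333E; add 1 → 0xE7ED333F.
Split into bytes (most-significant first): E7 ED 33 3F.
Little-endian: lowest address holds the least-significant byte.
So at ascending addresses the bytes are 3F 33 ED E7.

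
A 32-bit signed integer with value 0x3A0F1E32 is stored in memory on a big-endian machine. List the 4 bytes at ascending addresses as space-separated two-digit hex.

3A 0F 1E 32

Split into bytes (most-significant first): 3A 0F 1E 32.
Big-endian: lowest address holds the most-significant byte.
So the memory order matches the most-significant-first order: 3A 0F 1E 32.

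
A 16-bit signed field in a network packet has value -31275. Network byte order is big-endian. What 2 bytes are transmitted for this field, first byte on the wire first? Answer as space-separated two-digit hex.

Two's complement of -31275 in 16 bits: 31275 = 0x7A2B; invert → 0x85D4; add 1 → 0x85D5.
Split into bytes (most-significant first): 85 D5.
In big-endian order the high byte comes first in memory.
So the memory order matches the most-significant-first order: 85 D5.

85 D5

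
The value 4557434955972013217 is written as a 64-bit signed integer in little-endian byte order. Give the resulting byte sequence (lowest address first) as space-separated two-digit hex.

A1 EC A8 35 F2 42 3F 3F

4557434955972013217 in hexadecimal, padded to 64 bits, is 0x3F3F42F235A8ECA1.
Split into bytes (most-significant first): 3F 3F 42 F2 35 A8 EC A1.
Little-endian stores the least-significant byte at the lowest address.
So at ascending addresses the bytes are A1 EC A8 35 F2 42 3F 3F.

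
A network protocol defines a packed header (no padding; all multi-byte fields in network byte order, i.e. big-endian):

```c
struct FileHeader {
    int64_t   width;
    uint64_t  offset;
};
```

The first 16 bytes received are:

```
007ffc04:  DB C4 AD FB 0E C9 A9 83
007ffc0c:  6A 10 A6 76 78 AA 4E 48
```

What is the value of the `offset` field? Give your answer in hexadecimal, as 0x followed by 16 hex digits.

0x6A10A67678AA4E48

`offset` follows `width` (8 bytes), so it starts at byte offset 8 and occupies 8 bytes.
Bytes at offsets 8..15: 6A 10 A6 76 78 AA 4E 48.
Big-endian stores the most-significant byte at the lowest address.
The bytes are already most-significant first: 0x6A10A67678AA4E48.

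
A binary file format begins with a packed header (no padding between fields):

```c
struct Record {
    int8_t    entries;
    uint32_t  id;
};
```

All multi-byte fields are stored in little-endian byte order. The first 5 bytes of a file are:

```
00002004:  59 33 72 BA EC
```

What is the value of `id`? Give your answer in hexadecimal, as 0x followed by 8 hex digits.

`id` follows `entries` (1 byte), so it starts at byte offset 1 and occupies 4 bytes.
Bytes at offsets 1..4: 33 72 BA EC.
Little-endian: lowest address holds the least-significant byte.
Reassemble most-significant byte first: EC BA 72 33 → 0xECBA7233.

0xECBA7233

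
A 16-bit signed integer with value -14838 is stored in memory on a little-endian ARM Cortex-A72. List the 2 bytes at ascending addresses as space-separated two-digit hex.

0A C6

Two's complement of -14838 in 16 bits: 14838 = 0x39F6; invert → 0xC609; add 1 → 0xC60A.
Split into bytes (most-significant first): C6 0A.
In little-endian order the low byte comes first in memory.
So at ascending addresses the bytes are 0A C6.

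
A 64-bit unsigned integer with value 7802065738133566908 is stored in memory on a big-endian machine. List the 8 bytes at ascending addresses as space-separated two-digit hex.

7802065738133566908 in hexadecimal, padded to 64 bits, is 0x6C468173A3B275BC.
Split into bytes (most-significant first): 6C 46 81 73 A3 B2 75 BC.
Big-endian stores the most-significant byte at the lowest address.
So the memory order matches the most-significant-first order: 6C 46 81 73 A3 B2 75 BC.

6C 46 81 73 A3 B2 75 BC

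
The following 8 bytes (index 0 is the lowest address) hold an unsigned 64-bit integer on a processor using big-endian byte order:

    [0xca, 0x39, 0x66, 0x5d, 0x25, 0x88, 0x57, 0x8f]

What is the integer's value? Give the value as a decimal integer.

14571790619581634447

Big-endian: lowest address holds the most-significant byte.
The bytes are already most-significant first: 0xCA39665D2588578F.
0xCA39665D2588578F = 14571790619581634447.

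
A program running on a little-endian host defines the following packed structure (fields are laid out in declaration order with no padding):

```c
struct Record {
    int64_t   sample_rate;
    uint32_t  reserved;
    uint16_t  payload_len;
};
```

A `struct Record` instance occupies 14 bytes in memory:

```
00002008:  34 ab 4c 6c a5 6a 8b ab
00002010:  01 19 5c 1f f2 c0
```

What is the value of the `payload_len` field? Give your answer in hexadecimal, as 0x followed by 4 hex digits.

`payload_len` follows `sample_rate` (8 B), `reserved` (4 B), so it starts at offset 8 + 4 = 12 and occupies 2 bytes.
Bytes at offsets 12..13: F2 C0.
Little-endian stores the least-significant byte at the lowest address.
Reassemble most-significant byte first: C0 F2 → 0xC0F2.

0xC0F2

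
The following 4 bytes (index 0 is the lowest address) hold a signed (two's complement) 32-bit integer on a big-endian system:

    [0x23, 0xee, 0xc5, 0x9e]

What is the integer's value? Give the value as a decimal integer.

602850718

Big-endian stores the most-significant byte at the lowest address.
The bytes are already most-significant first: 0x23EEC59E.
0x23EEC59E = 602850718.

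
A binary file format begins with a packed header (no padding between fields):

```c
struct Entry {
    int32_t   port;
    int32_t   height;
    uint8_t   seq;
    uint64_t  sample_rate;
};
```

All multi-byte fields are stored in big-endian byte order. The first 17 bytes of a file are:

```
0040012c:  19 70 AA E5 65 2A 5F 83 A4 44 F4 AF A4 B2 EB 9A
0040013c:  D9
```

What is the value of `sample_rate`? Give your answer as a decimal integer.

4968789410807782105

`sample_rate` follows `port` (4 B), `height` (4 B), `seq` (1 B), so it starts at offset 4 + 4 + 1 = 9 and occupies 8 bytes.
Bytes at offsets 9..16: 44 F4 AF A4 B2 EB 9A D9.
In big-endian order the high byte comes first in memory.
The bytes are already most-significant first: 0x44F4AFA4B2EB9AD9.
0x44F4AFA4B2EB9AD9 = 4968789410807782105.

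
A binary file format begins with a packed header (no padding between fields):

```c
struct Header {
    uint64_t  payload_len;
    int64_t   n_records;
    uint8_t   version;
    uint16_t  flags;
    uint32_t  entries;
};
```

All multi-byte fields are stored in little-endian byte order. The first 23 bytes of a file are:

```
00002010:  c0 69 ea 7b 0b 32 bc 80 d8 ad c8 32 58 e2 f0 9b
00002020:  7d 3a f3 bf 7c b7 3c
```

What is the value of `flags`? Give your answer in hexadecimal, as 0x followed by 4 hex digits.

0xF33A

`flags` follows `payload_len` (8 B), `n_records` (8 B), `version` (1 B), so it starts at offset 8 + 8 + 1 = 17 and occupies 2 bytes.
Bytes at offsets 17..18: 3A F3.
In little-endian order the low byte comes first in memory.
Reassemble most-significant byte first: F3 3A → 0xF33A.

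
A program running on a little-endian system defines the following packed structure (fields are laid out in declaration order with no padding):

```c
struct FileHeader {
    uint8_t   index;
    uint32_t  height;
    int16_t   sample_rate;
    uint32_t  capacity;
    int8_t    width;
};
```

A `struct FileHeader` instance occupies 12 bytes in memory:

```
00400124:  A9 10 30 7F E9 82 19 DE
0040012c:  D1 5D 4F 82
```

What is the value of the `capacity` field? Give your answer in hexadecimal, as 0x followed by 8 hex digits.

0x4F5DD1DE

`capacity` follows `index` (1 B), `height` (4 B), `sample_rate` (2 B), so it starts at offset 1 + 4 + 2 = 7 and occupies 4 bytes.
Bytes at offsets 7..10: DE D1 5D 4F.
Little-endian: lowest address holds the least-significant byte.
Reassemble most-significant byte first: 4F 5D D1 DE → 0x4F5DD1DE.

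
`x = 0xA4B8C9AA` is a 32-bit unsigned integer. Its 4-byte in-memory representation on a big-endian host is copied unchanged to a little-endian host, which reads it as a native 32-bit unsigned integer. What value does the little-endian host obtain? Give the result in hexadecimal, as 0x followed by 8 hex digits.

0xAAC9B8A4

Stored big-endian, the bytes at ascending addresses are A4 B8 C9 AA.
Read back as little-endian, the first byte is least significant, giving 0xAAC9B8A4.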